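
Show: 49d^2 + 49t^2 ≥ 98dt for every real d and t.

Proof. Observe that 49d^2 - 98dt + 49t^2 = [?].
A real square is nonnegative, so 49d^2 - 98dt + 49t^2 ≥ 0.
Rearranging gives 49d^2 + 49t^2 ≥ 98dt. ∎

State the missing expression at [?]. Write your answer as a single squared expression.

49d^2 - 98dt + 49t^2 is a perfect-square trinomial: the outer terms are (7d)^2 and (7t)^2, and the cross term is -2·7d·7t.
So 49d^2 - 98dt + 49t^2 = (7d - 7t)^2 ≥ 0.

(7d - 7t)^2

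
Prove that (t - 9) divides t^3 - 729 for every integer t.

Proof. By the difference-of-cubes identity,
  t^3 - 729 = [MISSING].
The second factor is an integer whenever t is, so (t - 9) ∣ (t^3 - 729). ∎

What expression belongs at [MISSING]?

(t - 9)(t^2 + 9t + 81)

a^3 - b^3 = (a - b)(a^2 + ab + b^2). With a = t, b = 9:
t^3 - 729 = (t - 9)(t^2 + 9t + 81).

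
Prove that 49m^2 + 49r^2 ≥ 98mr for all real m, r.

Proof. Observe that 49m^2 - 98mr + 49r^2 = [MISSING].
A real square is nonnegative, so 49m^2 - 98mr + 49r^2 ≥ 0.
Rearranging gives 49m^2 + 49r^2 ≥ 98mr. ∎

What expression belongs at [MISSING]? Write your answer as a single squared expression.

49m^2 - 98mr + 49r^2 is a perfect-square trinomial: the outer terms are (7m)^2 and (7r)^2, and the cross term is -2·7m·7r.
So 49m^2 - 98mr + 49r^2 = (7m - 7r)^2 ≥ 0.

(7m - 7r)^2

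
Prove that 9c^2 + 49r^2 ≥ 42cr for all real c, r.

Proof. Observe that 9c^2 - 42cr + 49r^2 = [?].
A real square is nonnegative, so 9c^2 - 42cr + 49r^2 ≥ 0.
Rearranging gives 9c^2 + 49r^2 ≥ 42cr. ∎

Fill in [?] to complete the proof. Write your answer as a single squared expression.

(3c - 7r)^2

The leading and trailing coefficients are 3^2 and 7^2, and 42 = 2·3·7, so the trinomial is (3c - 7r)^2.
Hence 9c^2 - 42cr + 49r^2 ≥ 0.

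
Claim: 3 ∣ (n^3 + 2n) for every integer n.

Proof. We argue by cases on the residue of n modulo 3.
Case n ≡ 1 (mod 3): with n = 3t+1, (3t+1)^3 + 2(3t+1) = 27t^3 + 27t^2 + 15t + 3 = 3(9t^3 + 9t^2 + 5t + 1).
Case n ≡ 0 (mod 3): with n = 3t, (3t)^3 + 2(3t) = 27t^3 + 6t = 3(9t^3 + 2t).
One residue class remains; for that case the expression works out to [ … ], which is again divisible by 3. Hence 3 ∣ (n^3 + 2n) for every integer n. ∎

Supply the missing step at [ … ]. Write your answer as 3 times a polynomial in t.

3(9t^3 + 18t^2 + 14t + 4)

Only n ≡ 2 (mod 3) is unaccounted for. Put n = 3t+2:
(3t+2)^3 + 2(3t+2) expands to 27t^3 + 54t^2 + 42t + 12,
and factoring out 3 leaves 3(9t^3 + 18t^2 + 14t + 4).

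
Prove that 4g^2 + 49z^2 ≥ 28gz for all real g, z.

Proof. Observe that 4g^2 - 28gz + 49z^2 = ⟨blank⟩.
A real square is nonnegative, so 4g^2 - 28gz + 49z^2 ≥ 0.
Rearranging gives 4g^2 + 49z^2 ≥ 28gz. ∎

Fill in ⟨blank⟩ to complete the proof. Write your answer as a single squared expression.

The leading and trailing coefficients are 2^2 and 7^2, and 28 = 2·2·7, so the trinomial is (2g - 7z)^2.
Hence 4g^2 - 28gz + 49z^2 ≥ 0.

(2g - 7z)^2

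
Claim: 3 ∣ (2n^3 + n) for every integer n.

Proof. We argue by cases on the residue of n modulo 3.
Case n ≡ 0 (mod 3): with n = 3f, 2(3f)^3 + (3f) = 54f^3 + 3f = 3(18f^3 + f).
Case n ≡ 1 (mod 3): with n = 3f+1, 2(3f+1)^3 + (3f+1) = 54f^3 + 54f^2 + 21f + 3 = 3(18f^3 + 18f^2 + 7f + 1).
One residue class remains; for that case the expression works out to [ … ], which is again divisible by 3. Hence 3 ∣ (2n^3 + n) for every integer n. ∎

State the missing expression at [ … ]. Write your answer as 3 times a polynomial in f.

Only n ≡ 2 (mod 3) is unaccounted for. Put n = 3f+2:
2(3f+2)^3 + (3f+2) expands to 54f^3 + 108f^2 + 75f + 18,
and factoring out 3 leaves 3(18f^3 + 36f^2 + 25f + 6).

3(18f^3 + 36f^2 + 25f + 6)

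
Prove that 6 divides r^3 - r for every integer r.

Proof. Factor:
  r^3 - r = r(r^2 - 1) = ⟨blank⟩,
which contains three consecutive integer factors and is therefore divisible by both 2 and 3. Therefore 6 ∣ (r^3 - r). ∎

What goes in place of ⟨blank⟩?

r(r^2 - 1) = r(r - 1)(r + 1) = (r - 1)r(r + 1).
These three factors are consecutive integers, so their product is divisible by 6.

(r - 1)r(r + 1)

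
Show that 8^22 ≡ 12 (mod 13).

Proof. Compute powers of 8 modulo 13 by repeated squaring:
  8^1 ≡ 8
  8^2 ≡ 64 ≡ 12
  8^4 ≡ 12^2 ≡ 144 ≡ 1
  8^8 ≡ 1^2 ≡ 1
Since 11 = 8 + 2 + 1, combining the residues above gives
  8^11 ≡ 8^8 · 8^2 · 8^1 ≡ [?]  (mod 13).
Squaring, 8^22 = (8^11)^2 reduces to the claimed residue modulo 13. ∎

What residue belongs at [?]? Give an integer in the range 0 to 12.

8^8 · 8^2 · 8^1 ≡ 1 · 12 · 8 = 96.
96 mod 13 = 5, so 8^11 ≡ 5 (mod 13).

5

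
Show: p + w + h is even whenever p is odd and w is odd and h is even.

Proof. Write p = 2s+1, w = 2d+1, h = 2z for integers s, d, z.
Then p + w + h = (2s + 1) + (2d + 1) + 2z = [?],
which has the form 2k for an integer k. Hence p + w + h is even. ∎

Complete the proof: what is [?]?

2(d + s + z + 1)

Expanding: (2s + 1) + (2d + 1) + 2z = 2d + 2s + 2z + 2.
Every term is even; pulling out the factor of 2 gives 2(d + s + z + 1).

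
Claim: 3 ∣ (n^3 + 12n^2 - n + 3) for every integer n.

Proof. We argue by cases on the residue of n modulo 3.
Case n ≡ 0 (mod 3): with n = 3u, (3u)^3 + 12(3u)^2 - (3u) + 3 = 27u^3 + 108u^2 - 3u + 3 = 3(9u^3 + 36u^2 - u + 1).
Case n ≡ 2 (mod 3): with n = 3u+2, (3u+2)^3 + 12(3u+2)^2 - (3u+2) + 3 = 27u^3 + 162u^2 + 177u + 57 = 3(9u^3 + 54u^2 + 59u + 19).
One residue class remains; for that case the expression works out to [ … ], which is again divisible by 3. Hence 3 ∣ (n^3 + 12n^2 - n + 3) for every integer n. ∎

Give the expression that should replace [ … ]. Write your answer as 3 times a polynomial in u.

Only n ≡ 1 (mod 3) is unaccounted for. Put n = 3u+1:
(3u+1)^3 + 12(3u+1)^2 - (3u+1) + 3 expands to 27u^3 + 135u^2 + 78u + 15,
and factoring out 3 leaves 3(9u^3 + 45u^2 + 26u + 5).

3(9u^3 + 45u^2 + 26u + 5)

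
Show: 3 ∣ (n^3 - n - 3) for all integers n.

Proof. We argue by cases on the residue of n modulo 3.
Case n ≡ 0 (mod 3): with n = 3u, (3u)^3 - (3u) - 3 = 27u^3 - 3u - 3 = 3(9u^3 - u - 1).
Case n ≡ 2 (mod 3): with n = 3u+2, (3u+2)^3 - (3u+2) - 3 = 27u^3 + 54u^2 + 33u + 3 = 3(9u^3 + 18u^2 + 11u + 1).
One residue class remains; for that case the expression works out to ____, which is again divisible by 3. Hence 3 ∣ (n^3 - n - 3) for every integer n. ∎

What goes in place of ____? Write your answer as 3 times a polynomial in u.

The residues treated are {0, 2}, so the missing case is n ≡ 1 (mod 3); write n = 3u+1.
Then (3u+1)^3 - (3u+1) - 3 = 27u^3 + 27u^2 + 6u - 3 = 3(9u^3 + 9u^2 + 2u - 1).

3(9u^3 + 9u^2 + 2u - 1)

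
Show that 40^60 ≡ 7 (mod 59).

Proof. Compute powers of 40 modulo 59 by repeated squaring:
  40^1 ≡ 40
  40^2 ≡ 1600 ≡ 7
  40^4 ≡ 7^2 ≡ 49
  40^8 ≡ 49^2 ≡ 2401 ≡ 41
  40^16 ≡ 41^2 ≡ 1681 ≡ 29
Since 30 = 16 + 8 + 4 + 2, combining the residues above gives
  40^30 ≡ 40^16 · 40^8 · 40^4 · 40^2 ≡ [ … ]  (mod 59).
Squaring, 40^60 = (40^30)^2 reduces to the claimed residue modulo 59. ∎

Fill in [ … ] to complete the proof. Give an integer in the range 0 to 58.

19

Multiply the listed residues: 29 · 41 · 49 · 7 = 1189 → 58261 → 407827.
Reducing modulo 59: 407827 = 6912·59 + 19, so 40^30 ≡ 19.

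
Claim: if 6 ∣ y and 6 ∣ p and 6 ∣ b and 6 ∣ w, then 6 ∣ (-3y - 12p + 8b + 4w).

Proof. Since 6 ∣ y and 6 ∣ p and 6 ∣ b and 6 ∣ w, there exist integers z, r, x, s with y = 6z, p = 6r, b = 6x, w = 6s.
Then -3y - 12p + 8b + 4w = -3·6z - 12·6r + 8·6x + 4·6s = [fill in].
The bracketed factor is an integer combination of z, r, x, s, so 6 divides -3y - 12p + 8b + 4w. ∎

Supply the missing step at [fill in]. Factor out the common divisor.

6(-12r + 4s + 8x - 3z)

Pull the common 6 out of every term: -3·6z - 12·6r + 8·6x + 4·6s = 6(-12r + 4s + 8x - 3z).
-12r + 4s + 8x - 3z is an integer, which exhibits the divisibility.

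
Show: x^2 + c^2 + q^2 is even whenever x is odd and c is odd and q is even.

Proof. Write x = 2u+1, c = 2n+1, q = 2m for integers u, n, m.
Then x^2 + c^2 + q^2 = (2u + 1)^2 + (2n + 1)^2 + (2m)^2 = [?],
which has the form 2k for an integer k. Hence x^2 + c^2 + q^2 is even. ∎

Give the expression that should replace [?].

Expanding: (2u + 1)^2 + (2n + 1)^2 + (2m)^2 = 4m^2 + 4n^2 + 4n + 4u^2 + 4u + 2.
Every term is even; pulling out the factor of 2 gives 2(2m^2 + 2n^2 + 2n + 2u^2 + 2u + 1).

2(2m^2 + 2n^2 + 2n + 2u^2 + 2u + 1)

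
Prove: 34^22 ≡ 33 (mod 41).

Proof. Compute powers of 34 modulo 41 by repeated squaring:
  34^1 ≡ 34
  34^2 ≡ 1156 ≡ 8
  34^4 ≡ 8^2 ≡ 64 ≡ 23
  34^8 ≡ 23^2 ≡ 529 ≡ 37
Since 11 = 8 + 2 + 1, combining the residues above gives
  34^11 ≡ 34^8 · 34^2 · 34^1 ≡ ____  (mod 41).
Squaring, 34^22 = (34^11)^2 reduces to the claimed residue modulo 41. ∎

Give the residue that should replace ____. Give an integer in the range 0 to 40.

34^8 · 34^2 · 34^1 ≡ 37 · 8 · 34 = 10064.
10064 mod 41 = 19, so 34^11 ≡ 19 (mod 41).

19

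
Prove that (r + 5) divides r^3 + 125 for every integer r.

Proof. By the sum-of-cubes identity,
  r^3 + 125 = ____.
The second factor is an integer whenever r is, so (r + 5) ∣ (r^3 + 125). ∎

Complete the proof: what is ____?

(r + 5)(r^2 - 5r + 25)

Polynomial division of r^3 + 125 by r + 5 leaves remainder 0 and quotient r^2 - 5r + 25.
Hence r^3 + 125 = (r + 5)(r^2 - 5r + 25).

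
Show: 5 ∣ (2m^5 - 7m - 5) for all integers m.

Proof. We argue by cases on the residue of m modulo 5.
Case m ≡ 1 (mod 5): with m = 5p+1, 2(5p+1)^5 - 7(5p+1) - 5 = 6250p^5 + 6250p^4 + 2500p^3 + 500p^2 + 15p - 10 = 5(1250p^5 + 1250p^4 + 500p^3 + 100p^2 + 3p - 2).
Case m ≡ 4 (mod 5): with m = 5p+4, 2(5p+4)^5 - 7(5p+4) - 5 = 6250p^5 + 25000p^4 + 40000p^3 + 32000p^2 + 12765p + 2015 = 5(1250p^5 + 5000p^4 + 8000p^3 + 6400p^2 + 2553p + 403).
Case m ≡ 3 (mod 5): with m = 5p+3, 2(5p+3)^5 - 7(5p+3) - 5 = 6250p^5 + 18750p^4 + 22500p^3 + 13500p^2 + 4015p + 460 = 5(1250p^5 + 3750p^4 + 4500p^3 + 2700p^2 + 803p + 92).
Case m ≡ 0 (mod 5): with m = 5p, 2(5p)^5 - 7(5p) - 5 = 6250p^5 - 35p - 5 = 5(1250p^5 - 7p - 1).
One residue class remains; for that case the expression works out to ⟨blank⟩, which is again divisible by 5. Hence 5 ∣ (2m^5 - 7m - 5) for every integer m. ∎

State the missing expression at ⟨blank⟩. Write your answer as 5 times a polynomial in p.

5(1250p^5 + 2500p^4 + 2000p^3 + 800p^2 + 153p + 9)

Only m ≡ 2 (mod 5) is unaccounted for. Put m = 5p+2:
2(5p+2)^5 - 7(5p+2) - 5 expands to 6250p^5 + 12500p^4 + 10000p^3 + 4000p^2 + 765p + 45,
and factoring out 5 leaves 5(1250p^5 + 2500p^4 + 2000p^3 + 800p^2 + 153p + 9).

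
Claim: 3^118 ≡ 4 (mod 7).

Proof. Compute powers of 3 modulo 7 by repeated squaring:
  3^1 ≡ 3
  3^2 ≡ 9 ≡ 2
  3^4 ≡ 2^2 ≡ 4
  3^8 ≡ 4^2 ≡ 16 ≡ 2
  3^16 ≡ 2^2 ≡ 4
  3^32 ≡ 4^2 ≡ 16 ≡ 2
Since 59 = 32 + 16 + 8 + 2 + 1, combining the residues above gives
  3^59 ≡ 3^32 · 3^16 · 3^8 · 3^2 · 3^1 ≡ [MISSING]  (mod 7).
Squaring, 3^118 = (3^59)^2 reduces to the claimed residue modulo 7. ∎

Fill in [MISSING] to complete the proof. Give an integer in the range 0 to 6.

5

Multiply the listed residues: 2 · 4 · 2 · 2 · 3 = 8 → 16 → 32 → 96.
Reducing modulo 7: 96 = 13·7 + 5, so 3^59 ≡ 5.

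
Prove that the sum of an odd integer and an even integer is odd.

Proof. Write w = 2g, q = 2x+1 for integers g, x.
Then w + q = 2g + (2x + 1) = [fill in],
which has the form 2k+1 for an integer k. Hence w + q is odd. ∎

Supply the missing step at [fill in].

2(g + x) + 1

Expanding: 2g + (2x + 1) = 2g + 2x + 1.
Every term except the constant is even, so this is 2(g + x) + 1,
and g + x ∈ ℤ gives the required form.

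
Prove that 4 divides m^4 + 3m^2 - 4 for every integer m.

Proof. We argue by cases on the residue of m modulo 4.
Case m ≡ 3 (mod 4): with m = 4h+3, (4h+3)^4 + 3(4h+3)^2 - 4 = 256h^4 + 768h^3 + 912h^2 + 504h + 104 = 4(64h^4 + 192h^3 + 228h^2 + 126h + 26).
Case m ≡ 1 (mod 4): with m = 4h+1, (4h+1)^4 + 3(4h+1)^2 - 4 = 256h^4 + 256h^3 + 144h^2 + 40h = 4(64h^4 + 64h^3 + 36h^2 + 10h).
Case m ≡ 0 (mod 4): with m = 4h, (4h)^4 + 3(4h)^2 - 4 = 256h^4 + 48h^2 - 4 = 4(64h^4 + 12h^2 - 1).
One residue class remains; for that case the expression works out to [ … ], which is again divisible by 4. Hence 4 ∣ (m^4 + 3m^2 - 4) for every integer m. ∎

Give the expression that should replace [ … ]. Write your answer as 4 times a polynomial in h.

4(64h^4 + 128h^3 + 108h^2 + 44h + 6)

Only m ≡ 2 (mod 4) is unaccounted for. Put m = 4h+2:
(4h+2)^4 + 3(4h+2)^2 - 4 expands to 256h^4 + 512h^3 + 432h^2 + 176h + 24,
and factoring out 4 leaves 4(64h^4 + 128h^3 + 108h^2 + 44h + 6).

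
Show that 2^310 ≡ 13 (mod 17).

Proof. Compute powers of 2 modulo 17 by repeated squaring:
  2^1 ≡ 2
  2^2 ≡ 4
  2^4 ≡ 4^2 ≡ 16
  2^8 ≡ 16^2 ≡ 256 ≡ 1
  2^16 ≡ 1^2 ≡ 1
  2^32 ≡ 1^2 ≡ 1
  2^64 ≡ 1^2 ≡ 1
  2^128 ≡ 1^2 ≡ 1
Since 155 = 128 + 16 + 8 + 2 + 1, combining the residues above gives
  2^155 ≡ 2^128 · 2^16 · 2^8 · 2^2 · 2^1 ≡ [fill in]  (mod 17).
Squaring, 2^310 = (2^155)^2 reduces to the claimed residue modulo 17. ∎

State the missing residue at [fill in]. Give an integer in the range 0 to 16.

2^128 · 2^16 · 2^8 · 2^2 · 2^1 ≡ 1 · 1 · 1 · 4 · 2 = 8.
8 mod 17 = 8, so 2^155 ≡ 8 (mod 17).

8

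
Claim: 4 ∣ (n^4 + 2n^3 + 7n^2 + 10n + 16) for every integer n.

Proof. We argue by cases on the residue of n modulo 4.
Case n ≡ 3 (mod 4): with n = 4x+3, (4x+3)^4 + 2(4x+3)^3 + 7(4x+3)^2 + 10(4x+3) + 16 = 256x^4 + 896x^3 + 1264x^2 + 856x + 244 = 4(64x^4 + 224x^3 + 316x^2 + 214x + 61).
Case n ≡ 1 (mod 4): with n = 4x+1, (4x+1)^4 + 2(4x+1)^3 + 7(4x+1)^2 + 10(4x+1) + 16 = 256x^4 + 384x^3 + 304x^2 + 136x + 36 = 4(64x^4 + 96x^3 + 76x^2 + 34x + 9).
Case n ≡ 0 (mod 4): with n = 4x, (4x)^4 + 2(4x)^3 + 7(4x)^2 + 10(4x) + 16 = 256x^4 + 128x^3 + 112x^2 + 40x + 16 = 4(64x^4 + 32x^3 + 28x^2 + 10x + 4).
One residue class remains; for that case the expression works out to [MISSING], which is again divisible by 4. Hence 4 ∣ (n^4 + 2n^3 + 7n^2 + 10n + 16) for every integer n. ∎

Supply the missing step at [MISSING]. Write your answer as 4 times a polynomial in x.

4(64x^4 + 160x^3 + 172x^2 + 94x + 24)

Only n ≡ 2 (mod 4) is unaccounted for. Put n = 4x+2:
(4x+2)^4 + 2(4x+2)^3 + 7(4x+2)^2 + 10(4x+2) + 16 expands to 256x^4 + 640x^3 + 688x^2 + 376x + 96,
and factoring out 4 leaves 4(64x^4 + 160x^3 + 172x^2 + 94x + 24).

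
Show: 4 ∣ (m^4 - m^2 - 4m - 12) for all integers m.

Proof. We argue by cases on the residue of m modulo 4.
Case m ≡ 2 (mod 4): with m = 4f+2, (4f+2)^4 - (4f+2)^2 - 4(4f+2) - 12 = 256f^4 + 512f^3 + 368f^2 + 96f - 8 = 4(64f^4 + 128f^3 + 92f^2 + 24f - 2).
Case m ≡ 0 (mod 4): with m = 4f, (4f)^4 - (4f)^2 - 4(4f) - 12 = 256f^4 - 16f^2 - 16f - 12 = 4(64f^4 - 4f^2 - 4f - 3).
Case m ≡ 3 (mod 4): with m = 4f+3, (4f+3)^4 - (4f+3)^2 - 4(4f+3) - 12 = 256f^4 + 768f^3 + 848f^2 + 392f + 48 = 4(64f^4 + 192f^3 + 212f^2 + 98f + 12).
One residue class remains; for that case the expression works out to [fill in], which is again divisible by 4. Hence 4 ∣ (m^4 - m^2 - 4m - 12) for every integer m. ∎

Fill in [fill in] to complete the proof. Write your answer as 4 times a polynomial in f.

4(64f^4 + 64f^3 + 20f^2 - 2f - 4)

The residues treated are {2, 0, 3}, so the missing case is m ≡ 1 (mod 4); write m = 4f+1.
Then (4f+1)^4 - (4f+1)^2 - 4(4f+1) - 12 = 256f^4 + 256f^3 + 80f^2 - 8f - 16 = 4(64f^4 + 64f^3 + 20f^2 - 2f - 4).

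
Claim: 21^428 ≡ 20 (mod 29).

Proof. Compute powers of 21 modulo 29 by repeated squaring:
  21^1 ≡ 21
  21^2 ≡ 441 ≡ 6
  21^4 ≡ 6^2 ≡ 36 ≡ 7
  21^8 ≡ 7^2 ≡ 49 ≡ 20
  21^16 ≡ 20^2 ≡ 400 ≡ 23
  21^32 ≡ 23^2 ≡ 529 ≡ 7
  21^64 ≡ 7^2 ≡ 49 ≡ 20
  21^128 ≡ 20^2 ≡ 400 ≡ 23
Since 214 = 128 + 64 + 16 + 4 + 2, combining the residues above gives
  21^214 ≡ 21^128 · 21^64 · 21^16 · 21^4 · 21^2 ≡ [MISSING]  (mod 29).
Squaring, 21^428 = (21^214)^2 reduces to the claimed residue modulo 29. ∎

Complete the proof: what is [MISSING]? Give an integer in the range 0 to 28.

Multiply the listed residues: 23 · 20 · 23 · 7 · 6 = 460 → 10580 → 74060 → 444360.
Reducing modulo 29: 444360 = 15322·29 + 22, so 21^214 ≡ 22.

22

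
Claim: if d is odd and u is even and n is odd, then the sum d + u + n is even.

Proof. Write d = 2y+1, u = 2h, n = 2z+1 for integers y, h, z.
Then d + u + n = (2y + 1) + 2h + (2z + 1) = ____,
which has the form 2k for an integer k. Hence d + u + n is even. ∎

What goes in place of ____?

2(h + y + z + 1)

(2y + 1) + 2h + (2z + 1) = 2h + 2y + 2z + 2
= 2(h + y + z + 1).
Since h + y + z + 1 is an integer, the sum is of the form 2k for an integer k.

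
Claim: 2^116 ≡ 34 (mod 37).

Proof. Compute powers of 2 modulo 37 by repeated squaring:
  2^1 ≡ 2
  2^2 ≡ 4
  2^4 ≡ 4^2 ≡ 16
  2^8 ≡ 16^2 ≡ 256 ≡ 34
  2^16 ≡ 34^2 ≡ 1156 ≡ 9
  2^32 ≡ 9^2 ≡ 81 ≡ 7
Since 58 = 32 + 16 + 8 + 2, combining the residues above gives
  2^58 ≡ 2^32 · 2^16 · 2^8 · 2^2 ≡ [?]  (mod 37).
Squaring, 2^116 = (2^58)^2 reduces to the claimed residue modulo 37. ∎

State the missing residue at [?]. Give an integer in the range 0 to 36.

21

2^32 · 2^16 · 2^8 · 2^2 ≡ 7 · 9 · 34 · 4 = 8568.
8568 mod 37 = 21, so 2^58 ≡ 21 (mod 37).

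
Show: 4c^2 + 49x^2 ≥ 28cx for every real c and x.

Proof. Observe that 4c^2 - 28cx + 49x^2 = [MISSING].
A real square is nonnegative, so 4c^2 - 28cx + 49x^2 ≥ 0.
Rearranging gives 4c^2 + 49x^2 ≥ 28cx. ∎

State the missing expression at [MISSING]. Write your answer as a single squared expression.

4c^2 - 28cx + 49x^2 is a perfect-square trinomial: the outer terms are (2c)^2 and (7x)^2, and the cross term is -2·2c·7x.
So 4c^2 - 28cx + 49x^2 = (2c - 7x)^2 ≥ 0.

(2c - 7x)^2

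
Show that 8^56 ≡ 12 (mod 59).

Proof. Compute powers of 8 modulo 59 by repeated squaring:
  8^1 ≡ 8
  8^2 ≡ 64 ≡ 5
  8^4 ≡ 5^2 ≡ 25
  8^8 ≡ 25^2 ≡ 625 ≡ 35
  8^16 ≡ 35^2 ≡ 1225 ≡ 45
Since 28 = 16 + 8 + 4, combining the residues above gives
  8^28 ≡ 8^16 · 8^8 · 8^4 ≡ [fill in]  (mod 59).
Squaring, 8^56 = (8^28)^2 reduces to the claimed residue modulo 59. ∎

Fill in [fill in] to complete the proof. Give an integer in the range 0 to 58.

8^16 · 8^8 · 8^4 ≡ 45 · 35 · 25 = 39375.
39375 mod 59 = 22, so 8^28 ≡ 22 (mod 59).

22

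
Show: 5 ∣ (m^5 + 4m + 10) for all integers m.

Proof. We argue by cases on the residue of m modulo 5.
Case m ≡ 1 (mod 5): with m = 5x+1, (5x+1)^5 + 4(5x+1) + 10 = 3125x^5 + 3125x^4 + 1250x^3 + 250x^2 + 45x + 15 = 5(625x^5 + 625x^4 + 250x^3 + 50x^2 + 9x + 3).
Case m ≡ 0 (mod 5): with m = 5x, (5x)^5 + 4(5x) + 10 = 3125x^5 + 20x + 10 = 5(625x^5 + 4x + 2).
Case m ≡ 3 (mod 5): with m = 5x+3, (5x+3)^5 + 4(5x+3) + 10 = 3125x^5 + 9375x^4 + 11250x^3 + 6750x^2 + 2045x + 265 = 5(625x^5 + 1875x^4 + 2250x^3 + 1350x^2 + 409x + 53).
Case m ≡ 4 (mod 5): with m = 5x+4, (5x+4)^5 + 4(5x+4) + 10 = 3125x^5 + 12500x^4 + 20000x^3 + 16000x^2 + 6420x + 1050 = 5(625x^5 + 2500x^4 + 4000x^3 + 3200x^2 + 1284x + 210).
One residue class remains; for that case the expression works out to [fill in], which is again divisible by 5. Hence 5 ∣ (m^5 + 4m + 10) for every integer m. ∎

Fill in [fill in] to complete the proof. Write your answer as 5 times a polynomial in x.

5(625x^5 + 1250x^4 + 1000x^3 + 400x^2 + 84x + 10)

Only m ≡ 2 (mod 5) is unaccounted for. Put m = 5x+2:
(5x+2)^5 + 4(5x+2) + 10 expands to 3125x^5 + 6250x^4 + 5000x^3 + 2000x^2 + 420x + 50,
and factoring out 5 leaves 5(625x^5 + 1250x^4 + 1000x^3 + 400x^2 + 84x + 10).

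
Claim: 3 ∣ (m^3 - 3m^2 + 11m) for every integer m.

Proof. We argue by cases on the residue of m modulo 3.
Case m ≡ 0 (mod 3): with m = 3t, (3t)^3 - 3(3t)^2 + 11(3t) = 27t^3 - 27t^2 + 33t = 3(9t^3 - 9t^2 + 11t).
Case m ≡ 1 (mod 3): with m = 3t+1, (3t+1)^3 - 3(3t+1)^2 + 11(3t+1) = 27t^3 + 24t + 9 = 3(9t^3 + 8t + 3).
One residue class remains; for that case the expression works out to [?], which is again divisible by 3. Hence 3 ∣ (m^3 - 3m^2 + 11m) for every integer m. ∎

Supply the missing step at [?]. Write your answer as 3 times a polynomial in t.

3(9t^3 + 9t^2 + 11t + 6)

The residues treated are {0, 1}, so the missing case is m ≡ 2 (mod 3); write m = 3t+2.
Then (3t+2)^3 - 3(3t+2)^2 + 11(3t+2) = 27t^3 + 27t^2 + 33t + 18 = 3(9t^3 + 9t^2 + 11t + 6).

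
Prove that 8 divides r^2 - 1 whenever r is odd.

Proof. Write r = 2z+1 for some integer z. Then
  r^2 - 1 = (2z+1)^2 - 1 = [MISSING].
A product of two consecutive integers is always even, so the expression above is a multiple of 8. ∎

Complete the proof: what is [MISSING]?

(2z+1)^2 - 1 = 4z^2 + 4z + 1 - 1 = 4z^2 + 4z = 4z(z+1).
Since z and z+1 are consecutive, z(z+1) is even, and 4·(even) is a multiple of 8.

4z(z + 1)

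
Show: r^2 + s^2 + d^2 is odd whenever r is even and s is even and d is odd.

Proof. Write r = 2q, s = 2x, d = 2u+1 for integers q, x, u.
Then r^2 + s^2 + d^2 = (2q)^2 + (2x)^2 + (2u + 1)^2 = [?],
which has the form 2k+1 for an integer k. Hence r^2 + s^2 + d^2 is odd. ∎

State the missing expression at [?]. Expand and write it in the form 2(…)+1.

2(2q^2 + 2u^2 + 2u + 2x^2) + 1

Expanding: (2q)^2 + (2x)^2 + (2u + 1)^2 = 4q^2 + 4u^2 + 4u + 4x^2 + 1.
Every term except the constant is even, so this is 2(2q^2 + 2u^2 + 2u + 2x^2) + 1,
and 2q^2 + 2u^2 + 2u + 2x^2 ∈ ℤ gives the required form.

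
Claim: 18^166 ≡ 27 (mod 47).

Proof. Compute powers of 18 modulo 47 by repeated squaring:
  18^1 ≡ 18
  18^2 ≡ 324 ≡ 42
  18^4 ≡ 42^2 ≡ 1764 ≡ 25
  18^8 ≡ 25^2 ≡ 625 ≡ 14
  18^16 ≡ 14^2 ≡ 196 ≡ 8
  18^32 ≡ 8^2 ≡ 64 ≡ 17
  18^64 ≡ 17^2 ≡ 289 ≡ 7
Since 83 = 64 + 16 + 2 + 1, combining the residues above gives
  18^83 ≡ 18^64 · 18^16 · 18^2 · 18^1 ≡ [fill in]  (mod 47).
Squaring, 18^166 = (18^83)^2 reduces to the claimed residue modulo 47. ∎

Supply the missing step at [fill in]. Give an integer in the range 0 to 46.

18^64 · 18^16 · 18^2 · 18^1 ≡ 7 · 8 · 42 · 18 = 42336.
42336 mod 47 = 36, so 18^83 ≡ 36 (mod 47).

36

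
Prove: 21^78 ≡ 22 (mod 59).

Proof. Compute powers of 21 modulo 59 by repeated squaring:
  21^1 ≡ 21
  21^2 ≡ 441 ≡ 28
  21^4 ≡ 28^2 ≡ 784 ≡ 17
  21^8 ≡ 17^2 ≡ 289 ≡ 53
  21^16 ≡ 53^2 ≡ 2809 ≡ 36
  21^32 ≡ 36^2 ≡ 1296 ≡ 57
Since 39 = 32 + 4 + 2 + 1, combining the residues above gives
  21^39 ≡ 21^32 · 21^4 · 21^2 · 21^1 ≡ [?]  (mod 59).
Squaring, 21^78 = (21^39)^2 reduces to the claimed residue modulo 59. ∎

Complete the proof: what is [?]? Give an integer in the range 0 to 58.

9

Multiply the listed residues: 57 · 17 · 28 · 21 = 969 → 27132 → 569772.
Reducing modulo 59: 569772 = 9657·59 + 9, so 21^39 ≡ 9.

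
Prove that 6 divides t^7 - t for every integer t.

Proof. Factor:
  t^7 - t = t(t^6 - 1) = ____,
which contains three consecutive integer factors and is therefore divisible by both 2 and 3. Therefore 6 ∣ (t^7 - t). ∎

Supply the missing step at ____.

t^6 - 1 = (t^2 - 1)(t^4 + t^2 + 1), and t^2 - 1 = (t-1)(t+1).
So t(t^6 - 1) = (t - 1)t(t + 1)(t^4 + t^2 + 1).

(t - 1)t(t + 1)(t^4 + t^2 + 1)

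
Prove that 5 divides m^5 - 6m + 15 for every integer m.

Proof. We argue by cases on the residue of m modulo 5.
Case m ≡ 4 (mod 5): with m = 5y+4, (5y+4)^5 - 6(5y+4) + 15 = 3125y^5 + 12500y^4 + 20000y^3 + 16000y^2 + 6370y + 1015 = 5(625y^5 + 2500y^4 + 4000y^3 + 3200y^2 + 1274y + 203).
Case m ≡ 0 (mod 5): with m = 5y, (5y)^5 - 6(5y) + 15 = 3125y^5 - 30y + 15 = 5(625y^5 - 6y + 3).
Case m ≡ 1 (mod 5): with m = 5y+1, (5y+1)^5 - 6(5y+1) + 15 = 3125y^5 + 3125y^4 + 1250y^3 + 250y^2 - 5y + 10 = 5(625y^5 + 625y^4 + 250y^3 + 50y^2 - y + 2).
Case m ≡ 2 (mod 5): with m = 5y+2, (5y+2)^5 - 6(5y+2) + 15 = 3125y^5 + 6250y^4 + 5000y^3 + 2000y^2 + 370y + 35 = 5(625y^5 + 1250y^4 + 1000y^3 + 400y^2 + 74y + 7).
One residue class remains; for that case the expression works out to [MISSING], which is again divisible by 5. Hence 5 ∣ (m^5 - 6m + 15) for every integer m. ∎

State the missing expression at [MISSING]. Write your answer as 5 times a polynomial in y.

5(625y^5 + 1875y^4 + 2250y^3 + 1350y^2 + 399y + 48)

The residues treated are {4, 0, 1, 2}, so the missing case is m ≡ 3 (mod 5); write m = 5y+3.
Then (5y+3)^5 - 6(5y+3) + 15 = 3125y^5 + 9375y^4 + 11250y^3 + 6750y^2 + 1995y + 240 = 5(625y^5 + 1875y^4 + 2250y^3 + 1350y^2 + 399y + 48).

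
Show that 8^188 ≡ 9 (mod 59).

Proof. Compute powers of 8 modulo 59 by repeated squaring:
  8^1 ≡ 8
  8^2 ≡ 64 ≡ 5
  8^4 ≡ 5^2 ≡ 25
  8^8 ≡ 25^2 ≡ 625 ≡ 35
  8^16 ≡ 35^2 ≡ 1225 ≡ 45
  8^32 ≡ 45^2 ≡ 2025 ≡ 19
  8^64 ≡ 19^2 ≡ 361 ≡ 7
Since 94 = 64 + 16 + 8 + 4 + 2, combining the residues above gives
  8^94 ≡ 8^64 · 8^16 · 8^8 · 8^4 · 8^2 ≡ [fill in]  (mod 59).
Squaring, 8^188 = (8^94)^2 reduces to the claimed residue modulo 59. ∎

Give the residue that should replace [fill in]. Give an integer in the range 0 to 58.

3

Multiply the listed residues: 7 · 45 · 35 · 25 · 5 = 315 → 11025 → 275625 → 1378125.
Reducing modulo 59: 1378125 = 23358·59 + 3, so 8^94 ≡ 3.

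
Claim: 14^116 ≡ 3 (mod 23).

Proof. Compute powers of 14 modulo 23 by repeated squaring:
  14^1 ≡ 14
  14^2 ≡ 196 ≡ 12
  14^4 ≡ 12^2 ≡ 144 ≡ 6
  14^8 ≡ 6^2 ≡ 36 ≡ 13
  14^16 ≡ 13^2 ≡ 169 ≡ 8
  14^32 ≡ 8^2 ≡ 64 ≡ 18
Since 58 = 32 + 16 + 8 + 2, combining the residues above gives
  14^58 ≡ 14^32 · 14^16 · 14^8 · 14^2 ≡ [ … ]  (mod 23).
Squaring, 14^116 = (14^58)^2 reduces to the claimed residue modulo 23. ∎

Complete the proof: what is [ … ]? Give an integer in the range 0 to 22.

Multiply the listed residues: 18 · 8 · 13 · 12 = 144 → 1872 → 22464.
Reducing modulo 23: 22464 = 976·23 + 16, so 14^58 ≡ 16.

16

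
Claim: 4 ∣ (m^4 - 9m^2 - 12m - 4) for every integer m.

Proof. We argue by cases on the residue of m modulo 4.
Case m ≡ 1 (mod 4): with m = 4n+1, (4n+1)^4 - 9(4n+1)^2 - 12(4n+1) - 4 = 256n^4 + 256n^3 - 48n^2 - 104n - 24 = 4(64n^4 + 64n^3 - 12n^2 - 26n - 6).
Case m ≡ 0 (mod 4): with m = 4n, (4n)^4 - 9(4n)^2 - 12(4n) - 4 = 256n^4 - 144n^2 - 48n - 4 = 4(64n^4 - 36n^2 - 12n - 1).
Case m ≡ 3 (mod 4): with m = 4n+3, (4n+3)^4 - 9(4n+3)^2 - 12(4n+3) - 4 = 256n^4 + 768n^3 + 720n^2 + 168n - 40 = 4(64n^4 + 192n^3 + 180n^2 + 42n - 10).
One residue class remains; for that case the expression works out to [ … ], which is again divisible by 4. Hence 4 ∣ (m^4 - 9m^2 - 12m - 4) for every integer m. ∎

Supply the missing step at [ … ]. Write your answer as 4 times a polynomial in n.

Only m ≡ 2 (mod 4) is unaccounted for. Put m = 4n+2:
(4n+2)^4 - 9(4n+2)^2 - 12(4n+2) - 4 expands to 256n^4 + 512n^3 + 240n^2 - 64n - 48,
and factoring out 4 leaves 4(64n^4 + 128n^3 + 60n^2 - 16n - 12).

4(64n^4 + 128n^3 + 60n^2 - 16n - 12)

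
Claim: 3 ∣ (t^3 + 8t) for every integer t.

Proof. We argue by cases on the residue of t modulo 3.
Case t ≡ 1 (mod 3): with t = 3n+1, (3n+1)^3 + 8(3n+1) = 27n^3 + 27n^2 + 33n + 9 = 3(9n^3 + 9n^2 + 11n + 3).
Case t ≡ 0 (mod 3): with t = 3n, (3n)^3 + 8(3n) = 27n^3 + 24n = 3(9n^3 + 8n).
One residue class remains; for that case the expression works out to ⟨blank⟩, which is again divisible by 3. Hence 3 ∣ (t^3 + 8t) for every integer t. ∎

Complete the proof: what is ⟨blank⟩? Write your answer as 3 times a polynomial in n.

3(9n^3 + 18n^2 + 20n + 8)

Only t ≡ 2 (mod 3) is unaccounted for. Put t = 3n+2:
(3n+2)^3 + 8(3n+2) expands to 27n^3 + 54n^2 + 60n + 24,
and factoring out 3 leaves 3(9n^3 + 18n^2 + 20n + 8).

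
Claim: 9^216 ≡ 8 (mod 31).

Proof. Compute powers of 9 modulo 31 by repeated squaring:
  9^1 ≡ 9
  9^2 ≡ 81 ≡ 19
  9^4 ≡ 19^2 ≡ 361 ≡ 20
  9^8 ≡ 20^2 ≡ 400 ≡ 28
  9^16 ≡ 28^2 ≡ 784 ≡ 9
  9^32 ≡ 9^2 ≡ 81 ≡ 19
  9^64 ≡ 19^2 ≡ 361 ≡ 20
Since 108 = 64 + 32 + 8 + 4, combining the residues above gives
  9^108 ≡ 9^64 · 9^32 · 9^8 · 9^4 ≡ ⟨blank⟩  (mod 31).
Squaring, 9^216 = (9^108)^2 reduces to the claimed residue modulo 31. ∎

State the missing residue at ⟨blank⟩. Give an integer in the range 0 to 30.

Multiply the listed residues: 20 · 19 · 28 · 20 = 380 → 10640 → 212800.
Reducing modulo 31: 212800 = 6864·31 + 16, so 9^108 ≡ 16.

16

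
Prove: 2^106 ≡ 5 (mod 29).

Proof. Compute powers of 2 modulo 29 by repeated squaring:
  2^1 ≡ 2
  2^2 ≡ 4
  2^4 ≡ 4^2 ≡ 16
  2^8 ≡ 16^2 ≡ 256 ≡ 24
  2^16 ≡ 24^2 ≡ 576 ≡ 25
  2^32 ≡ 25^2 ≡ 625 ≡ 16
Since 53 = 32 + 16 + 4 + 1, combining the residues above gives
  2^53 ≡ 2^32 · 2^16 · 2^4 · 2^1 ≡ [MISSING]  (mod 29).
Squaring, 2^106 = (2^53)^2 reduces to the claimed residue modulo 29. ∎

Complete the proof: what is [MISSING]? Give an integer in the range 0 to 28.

Multiply the listed residues: 16 · 25 · 16 · 2 = 400 → 6400 → 12800.
Reducing modulo 29: 12800 = 441·29 + 11, so 2^53 ≡ 11.

11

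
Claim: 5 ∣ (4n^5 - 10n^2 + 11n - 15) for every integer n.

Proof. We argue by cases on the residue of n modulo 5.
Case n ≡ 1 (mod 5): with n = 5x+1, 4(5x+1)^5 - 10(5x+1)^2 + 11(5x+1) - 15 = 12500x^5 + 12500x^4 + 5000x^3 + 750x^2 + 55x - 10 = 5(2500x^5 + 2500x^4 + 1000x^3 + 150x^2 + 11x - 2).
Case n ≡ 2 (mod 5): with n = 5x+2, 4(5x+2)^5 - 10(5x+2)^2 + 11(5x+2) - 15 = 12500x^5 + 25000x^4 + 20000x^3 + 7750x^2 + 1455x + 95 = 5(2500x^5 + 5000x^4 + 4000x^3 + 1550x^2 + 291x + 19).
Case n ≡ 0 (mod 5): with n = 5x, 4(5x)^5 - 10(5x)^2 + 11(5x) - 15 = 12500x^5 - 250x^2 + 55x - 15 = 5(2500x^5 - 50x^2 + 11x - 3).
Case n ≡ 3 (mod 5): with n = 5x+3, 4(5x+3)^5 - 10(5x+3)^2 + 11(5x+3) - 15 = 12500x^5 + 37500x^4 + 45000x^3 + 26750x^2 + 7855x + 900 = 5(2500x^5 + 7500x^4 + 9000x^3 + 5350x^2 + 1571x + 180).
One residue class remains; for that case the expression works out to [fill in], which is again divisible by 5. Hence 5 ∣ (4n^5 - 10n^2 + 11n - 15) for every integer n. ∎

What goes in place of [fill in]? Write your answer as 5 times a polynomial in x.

The residues treated are {1, 2, 0, 3}, so the missing case is n ≡ 4 (mod 5); write n = 5x+4.
Then 4(5x+4)^5 - 10(5x+4)^2 + 11(5x+4) - 15 = 12500x^5 + 50000x^4 + 80000x^3 + 63750x^2 + 25255x + 3965 = 5(2500x^5 + 10000x^4 + 16000x^3 + 12750x^2 + 5051x + 793).

5(2500x^5 + 10000x^4 + 16000x^3 + 12750x^2 + 5051x + 793)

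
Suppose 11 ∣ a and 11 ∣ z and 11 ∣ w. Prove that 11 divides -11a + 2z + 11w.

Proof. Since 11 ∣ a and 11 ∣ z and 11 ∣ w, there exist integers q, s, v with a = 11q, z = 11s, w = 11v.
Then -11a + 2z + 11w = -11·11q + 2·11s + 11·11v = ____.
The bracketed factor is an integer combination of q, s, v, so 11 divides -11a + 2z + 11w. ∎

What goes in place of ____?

11(-11q + 2s + 11v)

Each term has a factor of 11: -11·11q + 2·11s + 11·11v = 11·(-11q + 2s + 11v).
Since -11q + 2s + 11v is an integer, 11 ∣ (-11a + 2z + 11w).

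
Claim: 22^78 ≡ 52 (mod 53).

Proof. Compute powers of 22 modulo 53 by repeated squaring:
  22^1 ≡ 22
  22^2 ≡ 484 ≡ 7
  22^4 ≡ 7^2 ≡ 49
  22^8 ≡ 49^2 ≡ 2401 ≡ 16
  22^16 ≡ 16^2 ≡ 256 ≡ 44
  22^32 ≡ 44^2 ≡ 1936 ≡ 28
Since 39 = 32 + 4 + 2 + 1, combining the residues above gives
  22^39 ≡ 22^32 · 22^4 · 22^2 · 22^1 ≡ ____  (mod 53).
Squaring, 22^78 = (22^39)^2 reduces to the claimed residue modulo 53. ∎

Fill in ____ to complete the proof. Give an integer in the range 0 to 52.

30

22^32 · 22^4 · 22^2 · 22^1 ≡ 28 · 49 · 7 · 22 = 211288.
211288 mod 53 = 30, so 22^39 ≡ 30 (mod 53).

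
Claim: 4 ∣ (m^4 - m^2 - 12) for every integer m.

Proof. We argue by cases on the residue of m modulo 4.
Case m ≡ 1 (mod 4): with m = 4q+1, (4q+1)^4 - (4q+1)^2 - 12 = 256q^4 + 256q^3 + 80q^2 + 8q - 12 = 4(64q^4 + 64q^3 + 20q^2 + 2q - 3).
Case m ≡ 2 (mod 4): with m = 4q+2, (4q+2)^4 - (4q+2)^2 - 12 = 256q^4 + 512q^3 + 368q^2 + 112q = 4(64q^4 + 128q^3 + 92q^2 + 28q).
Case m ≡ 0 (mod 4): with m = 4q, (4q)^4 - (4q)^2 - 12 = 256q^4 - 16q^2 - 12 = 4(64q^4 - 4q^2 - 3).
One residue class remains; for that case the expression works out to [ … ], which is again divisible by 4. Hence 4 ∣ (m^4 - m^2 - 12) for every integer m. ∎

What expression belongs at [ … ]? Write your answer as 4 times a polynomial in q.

4(64q^4 + 192q^3 + 212q^2 + 102q + 15)

Only m ≡ 3 (mod 4) is unaccounted for. Put m = 4q+3:
(4q+3)^4 - (4q+3)^2 - 12 expands to 256q^4 + 768q^3 + 848q^2 + 408q + 60,
and factoring out 4 leaves 4(64q^4 + 192q^3 + 212q^2 + 102q + 15).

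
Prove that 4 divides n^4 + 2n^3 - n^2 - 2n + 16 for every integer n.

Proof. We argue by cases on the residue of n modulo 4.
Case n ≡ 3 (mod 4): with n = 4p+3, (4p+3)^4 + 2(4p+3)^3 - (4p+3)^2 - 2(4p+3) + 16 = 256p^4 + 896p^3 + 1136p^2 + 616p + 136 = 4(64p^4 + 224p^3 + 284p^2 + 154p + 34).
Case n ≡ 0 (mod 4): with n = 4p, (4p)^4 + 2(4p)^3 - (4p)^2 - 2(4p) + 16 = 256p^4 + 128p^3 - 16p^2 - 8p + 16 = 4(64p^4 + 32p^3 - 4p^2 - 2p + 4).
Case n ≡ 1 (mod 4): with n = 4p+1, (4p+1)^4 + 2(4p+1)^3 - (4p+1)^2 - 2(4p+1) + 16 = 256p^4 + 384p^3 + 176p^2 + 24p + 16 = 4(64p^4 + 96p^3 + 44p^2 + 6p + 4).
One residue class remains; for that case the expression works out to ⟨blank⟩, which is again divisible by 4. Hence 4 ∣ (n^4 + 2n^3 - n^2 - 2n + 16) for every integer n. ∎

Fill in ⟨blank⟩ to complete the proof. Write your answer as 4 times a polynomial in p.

4(64p^4 + 160p^3 + 140p^2 + 50p + 10)

The residues treated are {3, 0, 1}, so the missing case is n ≡ 2 (mod 4); write n = 4p+2.
Then (4p+2)^4 + 2(4p+2)^3 - (4p+2)^2 - 2(4p+2) + 16 = 256p^4 + 640p^3 + 560p^2 + 200p + 40 = 4(64p^4 + 160p^3 + 140p^2 + 50p + 10).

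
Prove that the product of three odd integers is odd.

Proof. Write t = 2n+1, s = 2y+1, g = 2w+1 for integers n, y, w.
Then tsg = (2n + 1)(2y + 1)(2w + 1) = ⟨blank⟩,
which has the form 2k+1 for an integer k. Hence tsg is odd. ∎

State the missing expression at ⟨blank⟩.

(2n + 1)(2y + 1)(2w + 1) = 8nwy + 4nw + 4ny + 2n + 4wy + 2w + 2y + 1
= 2(4nwy + 2nw + 2ny + n + 2wy + w + y) + 1.
Since 4nwy + 2nw + 2ny + n + 2wy + w + y is an integer, the product is of the form 2k+1 for an integer k.

2(4nwy + 2nw + 2ny + n + 2wy + w + y) + 1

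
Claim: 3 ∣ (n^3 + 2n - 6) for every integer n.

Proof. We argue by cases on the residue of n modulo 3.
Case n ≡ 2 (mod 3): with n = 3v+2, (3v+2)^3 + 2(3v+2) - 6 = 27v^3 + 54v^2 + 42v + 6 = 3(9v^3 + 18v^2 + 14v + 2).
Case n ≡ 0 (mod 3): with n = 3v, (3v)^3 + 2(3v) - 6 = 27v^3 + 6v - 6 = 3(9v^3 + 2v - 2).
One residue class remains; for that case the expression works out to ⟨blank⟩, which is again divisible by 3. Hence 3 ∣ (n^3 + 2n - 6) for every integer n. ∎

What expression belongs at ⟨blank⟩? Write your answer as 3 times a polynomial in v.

Only n ≡ 1 (mod 3) is unaccounted for. Put n = 3v+1:
(3v+1)^3 + 2(3v+1) - 6 expands to 27v^3 + 27v^2 + 15v - 3,
and factoring out 3 leaves 3(9v^3 + 9v^2 + 5v - 1).

3(9v^3 + 9v^2 + 5v - 1)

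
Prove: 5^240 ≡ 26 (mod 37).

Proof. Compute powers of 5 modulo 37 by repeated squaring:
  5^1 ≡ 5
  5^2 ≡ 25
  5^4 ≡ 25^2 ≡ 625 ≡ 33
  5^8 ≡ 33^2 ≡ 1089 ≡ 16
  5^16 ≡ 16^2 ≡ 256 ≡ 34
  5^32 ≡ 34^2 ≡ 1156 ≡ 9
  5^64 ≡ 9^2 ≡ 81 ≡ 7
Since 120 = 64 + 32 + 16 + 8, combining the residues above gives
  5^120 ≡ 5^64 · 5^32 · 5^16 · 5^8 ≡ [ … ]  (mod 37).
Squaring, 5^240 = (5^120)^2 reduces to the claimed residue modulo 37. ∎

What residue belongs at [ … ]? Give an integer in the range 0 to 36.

Multiply the listed residues: 7 · 9 · 34 · 16 = 63 → 2142 → 34272.
Reducing modulo 37: 34272 = 926·37 + 10, so 5^120 ≡ 10.

10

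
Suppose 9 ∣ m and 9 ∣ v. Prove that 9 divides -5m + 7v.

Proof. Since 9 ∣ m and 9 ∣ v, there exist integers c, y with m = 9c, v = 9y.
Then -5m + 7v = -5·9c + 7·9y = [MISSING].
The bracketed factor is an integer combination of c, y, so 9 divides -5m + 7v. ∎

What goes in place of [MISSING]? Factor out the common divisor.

Pull the common 9 out of every term: -5·9c + 7·9y = 9(-5c + 7y).
-5c + 7y is an integer, which exhibits the divisibility.

9(-5c + 7y)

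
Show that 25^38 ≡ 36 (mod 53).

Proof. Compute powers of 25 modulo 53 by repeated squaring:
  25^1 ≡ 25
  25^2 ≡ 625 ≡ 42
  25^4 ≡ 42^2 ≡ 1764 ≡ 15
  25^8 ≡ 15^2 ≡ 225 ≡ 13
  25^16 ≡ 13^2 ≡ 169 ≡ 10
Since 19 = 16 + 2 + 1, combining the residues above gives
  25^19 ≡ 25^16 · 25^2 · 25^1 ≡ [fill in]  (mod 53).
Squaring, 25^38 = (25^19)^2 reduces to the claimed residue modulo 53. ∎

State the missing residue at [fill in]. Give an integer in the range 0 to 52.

25^16 · 25^2 · 25^1 ≡ 10 · 42 · 25 = 10500.
10500 mod 53 = 6, so 25^19 ≡ 6 (mod 53).

6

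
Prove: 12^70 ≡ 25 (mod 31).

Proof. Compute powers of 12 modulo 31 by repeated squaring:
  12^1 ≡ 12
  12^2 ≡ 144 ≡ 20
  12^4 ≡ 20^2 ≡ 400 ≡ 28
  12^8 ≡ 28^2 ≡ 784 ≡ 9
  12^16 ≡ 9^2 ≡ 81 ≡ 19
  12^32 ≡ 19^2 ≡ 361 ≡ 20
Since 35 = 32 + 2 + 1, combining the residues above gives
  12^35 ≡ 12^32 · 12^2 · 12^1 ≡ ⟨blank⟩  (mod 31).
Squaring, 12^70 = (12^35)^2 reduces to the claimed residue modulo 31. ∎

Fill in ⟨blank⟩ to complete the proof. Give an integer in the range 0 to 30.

12^32 · 12^2 · 12^1 ≡ 20 · 20 · 12 = 4800.
4800 mod 31 = 26, so 12^35 ≡ 26 (mod 31).

26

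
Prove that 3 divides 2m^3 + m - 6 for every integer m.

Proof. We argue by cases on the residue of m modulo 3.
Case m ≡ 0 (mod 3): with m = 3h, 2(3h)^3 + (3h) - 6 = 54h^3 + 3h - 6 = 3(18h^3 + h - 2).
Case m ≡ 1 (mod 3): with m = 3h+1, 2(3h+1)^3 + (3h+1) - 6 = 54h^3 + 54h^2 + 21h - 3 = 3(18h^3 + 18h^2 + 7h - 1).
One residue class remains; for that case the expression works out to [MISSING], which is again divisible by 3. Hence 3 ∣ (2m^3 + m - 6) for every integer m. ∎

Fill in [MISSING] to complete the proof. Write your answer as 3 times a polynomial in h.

3(18h^3 + 36h^2 + 25h + 4)

Only m ≡ 2 (mod 3) is unaccounted for. Put m = 3h+2:
2(3h+2)^3 + (3h+2) - 6 expands to 54h^3 + 108h^2 + 75h + 12,
and factoring out 3 leaves 3(18h^3 + 36h^2 + 25h + 4).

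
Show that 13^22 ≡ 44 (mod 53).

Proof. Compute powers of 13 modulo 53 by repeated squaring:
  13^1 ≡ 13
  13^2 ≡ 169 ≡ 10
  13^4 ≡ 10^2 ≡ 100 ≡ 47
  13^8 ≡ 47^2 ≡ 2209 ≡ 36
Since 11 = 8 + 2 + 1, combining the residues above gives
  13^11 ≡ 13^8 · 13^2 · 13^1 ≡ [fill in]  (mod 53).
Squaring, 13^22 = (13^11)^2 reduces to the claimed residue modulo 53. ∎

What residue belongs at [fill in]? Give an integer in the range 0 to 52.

16

13^8 · 13^2 · 13^1 ≡ 36 · 10 · 13 = 4680.
4680 mod 53 = 16, so 13^11 ≡ 16 (mod 53).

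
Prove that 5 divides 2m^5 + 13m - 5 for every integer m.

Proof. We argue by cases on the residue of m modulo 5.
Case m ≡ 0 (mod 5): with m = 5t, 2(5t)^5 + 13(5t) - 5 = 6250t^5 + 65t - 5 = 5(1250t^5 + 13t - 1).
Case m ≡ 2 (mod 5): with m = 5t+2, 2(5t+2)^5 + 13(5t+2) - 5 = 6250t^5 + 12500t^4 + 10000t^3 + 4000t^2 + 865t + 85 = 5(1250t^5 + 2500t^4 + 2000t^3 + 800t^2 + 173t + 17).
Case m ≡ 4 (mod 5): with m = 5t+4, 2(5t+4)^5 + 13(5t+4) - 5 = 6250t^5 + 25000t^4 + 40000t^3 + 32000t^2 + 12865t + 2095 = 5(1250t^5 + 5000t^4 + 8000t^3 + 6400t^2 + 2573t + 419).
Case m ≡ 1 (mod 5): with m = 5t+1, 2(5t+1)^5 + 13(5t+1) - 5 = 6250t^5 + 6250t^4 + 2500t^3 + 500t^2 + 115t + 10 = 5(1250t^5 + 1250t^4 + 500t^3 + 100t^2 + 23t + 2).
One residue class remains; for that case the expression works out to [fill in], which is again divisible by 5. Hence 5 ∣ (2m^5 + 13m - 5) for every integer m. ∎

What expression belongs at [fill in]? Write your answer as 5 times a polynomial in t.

The residues treated are {0, 2, 4, 1}, so the missing case is m ≡ 3 (mod 5); write m = 5t+3.
Then 2(5t+3)^5 + 13(5t+3) - 5 = 6250t^5 + 18750t^4 + 22500t^3 + 13500t^2 + 4115t + 520 = 5(1250t^5 + 3750t^4 + 4500t^3 + 2700t^2 + 823t + 104).

5(1250t^5 + 3750t^4 + 4500t^3 + 2700t^2 + 823t + 104)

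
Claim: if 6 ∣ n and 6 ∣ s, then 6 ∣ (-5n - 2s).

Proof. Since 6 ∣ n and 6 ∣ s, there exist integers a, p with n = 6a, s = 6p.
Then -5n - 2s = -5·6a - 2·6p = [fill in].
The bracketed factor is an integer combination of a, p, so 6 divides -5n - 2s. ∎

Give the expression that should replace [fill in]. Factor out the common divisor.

Each term has a factor of 6: -5·6a - 2·6p = 6·(-5a - 2p).
Since -5a - 2p is an integer, 6 ∣ (-5n - 2s).

6(-5a - 2p)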